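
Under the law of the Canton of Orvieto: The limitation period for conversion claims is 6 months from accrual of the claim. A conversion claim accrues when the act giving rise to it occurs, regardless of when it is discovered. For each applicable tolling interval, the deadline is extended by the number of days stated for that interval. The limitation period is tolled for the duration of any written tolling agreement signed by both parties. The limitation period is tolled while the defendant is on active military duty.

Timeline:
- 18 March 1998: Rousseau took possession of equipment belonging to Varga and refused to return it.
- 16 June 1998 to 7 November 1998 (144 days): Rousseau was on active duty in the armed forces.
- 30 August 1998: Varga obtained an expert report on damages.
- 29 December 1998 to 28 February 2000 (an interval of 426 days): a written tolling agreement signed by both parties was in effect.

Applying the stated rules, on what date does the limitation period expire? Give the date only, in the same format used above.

The limitation period began to run on 18 March 1998.
Adding the 6 months base period to 18 March 1998 gives a deadline of 18 September 1998, before any tolling.
The defendant's active military service from 16 June 1998 to 7 November 1998 tolled the period for 144 days, extending the deadline to 9 February 1999.
The period was tolled for 426 days by the written tolling agreement (29 December 1998 to 28 February 2000), pushing the deadline to 10 April 2000.
None of the other events listed affects the running of the period under the stated rules.

10 April 2000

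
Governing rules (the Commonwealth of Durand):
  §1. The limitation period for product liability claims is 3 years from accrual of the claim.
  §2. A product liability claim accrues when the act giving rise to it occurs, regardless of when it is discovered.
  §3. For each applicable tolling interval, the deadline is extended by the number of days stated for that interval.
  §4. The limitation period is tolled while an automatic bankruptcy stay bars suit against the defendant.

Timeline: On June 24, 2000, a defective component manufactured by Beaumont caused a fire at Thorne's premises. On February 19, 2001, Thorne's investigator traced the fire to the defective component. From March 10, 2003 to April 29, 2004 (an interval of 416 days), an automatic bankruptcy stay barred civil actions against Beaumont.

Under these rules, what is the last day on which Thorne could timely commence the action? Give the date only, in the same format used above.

August 13, 2004

Accrual is governed by the date of the act, so the period began to run on June 24, 2000; the later discovery on February 19, 2001 is irrelevant under the stated rule.
The untolled deadline — 3 years after June 24, 2000 — is June 24, 2003.
The automatic bankruptcy stay from March 10, 2003 to April 29, 2004 tolled the period for 416 days, extending the deadline to August 13, 2004.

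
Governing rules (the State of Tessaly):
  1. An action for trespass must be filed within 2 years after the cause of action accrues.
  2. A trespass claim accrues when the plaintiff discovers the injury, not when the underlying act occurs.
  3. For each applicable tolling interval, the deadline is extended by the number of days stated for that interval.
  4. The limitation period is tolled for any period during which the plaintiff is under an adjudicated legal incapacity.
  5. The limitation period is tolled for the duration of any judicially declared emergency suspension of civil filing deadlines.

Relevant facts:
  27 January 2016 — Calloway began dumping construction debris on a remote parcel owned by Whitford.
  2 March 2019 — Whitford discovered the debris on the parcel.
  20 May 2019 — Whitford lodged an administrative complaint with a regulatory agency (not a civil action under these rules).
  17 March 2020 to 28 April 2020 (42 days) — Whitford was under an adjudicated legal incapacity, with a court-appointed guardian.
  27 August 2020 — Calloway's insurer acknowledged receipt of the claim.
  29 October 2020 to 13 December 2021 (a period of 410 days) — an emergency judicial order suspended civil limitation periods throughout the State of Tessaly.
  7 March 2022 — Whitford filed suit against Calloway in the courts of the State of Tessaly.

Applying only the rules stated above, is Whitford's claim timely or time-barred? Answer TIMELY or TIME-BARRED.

Accrual is tied to discovery, so the period began on 2 March 2019 rather than on 27 January 2016 when the act occurred.
Adding the 2 years base period to 2 March 2019 gives a deadline of 2 March 2021, before any tolling.
The period was tolled for 42 days by the plaintiff's legal incapacity (17 March 2020 to 28 April 2020), pushing the deadline to 13 April 2021.
The emergency suspension of filing deadlines from 29 October 2020 to 13 December 2021 tolled the period for 410 days, extending the deadline to 28 May 2022.
The other events in the timeline have no effect on the limitation period under the stated rules.
The 7 March 2022 filing precedes the 28 May 2022 deadline; the claim is timely.

TIMELY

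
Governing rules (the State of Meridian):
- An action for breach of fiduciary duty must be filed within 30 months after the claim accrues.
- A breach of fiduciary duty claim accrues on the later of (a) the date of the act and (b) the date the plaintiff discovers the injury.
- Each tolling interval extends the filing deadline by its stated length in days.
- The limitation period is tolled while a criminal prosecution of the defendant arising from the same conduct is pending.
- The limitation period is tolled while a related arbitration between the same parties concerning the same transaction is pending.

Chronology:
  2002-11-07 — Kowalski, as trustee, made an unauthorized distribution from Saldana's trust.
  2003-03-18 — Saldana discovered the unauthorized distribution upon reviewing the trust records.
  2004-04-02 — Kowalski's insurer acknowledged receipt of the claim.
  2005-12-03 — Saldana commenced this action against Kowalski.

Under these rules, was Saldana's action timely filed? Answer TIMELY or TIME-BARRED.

TIME-BARRED

Because discovery on 2003-03-18 post-dates the 2002-11-07 act, accrual under the later-of rule falls on 2003-03-18.
Adding the 30 months base period to 2003-03-18 gives a deadline of 2005-09-18, before any tolling.
Nothing else in the chronology tolls or restarts the period.
The 2005-12-03 filing falls after the 2005-09-18 deadline; the claim is time-barred.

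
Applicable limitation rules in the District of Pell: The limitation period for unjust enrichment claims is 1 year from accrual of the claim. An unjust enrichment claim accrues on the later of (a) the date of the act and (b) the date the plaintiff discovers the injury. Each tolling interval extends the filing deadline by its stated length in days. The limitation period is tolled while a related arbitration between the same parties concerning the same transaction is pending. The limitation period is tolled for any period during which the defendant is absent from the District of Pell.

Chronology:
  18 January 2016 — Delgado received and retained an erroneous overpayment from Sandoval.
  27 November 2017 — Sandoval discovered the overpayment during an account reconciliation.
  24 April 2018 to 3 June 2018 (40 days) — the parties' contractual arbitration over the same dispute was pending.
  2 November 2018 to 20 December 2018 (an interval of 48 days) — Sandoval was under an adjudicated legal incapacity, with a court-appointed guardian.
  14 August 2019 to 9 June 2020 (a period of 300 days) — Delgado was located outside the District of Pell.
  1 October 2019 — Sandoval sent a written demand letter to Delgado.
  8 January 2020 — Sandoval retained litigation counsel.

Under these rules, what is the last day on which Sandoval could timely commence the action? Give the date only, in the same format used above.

6 January 2019

Because discovery on 27 November 2017 post-dates the 18 January 2016 act, accrual under the later-of rule falls on 27 November 2017.
1 year from 27 November 2017 is 27 November 2018.
Because the pending related arbitration ran from 24 April 2018 to 3 June 2018, the deadline is extended by 40 days to 6 January 2019.
By the time the defendant's absence from the jurisdiction began on 14 August 2019, the limitation period had already expired on 6 January 2019; that interval cannot revive it.
Although the plaintiff's incapacity ran from 2 November 2018 to 20 December 2018, the stated rules do not make that a tolling event, so it is disregarded.
None of the other events listed affects the running of the period under the stated rules.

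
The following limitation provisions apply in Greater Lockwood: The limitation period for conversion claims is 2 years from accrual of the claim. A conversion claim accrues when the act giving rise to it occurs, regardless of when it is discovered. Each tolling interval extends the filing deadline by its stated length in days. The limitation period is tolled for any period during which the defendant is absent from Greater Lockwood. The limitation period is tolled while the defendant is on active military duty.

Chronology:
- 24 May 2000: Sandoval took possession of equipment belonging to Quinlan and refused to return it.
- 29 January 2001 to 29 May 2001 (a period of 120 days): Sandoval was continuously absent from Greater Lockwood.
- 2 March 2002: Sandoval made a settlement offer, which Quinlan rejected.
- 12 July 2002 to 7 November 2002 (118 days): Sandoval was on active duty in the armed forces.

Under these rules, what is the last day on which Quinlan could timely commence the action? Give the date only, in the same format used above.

The limitation period began to run on 24 May 2000.
The untolled deadline — 2 years after 24 May 2000 — is 24 May 2002.
The period was tolled for 120 days by the defendant's absence from the jurisdiction (29 January 2001 to 29 May 2001), pushing the deadline to 21 September 2002.
The period was tolled for 118 days by the defendant's active military service (12 July 2002 to 7 November 2002), pushing the deadline to 17 January 2003.
Nothing else in the chronology tolls or restarts the period.

17 January 2003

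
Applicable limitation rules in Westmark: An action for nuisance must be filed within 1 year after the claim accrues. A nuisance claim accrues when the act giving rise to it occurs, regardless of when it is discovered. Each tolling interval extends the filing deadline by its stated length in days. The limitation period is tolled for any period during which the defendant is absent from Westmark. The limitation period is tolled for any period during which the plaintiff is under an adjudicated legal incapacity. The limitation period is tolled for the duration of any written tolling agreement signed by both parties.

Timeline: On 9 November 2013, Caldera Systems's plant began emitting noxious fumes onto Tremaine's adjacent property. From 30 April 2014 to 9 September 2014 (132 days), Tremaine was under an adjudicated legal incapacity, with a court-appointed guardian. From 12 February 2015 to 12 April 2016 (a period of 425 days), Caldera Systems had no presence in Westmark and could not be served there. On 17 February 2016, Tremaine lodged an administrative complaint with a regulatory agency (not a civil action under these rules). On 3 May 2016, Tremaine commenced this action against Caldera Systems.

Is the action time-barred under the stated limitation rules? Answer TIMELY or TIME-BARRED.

The limitation period began to run on 9 November 2013.
Adding the 1 year base period to 9 November 2013 gives a deadline of 9 November 2014, before any tolling.
The period was tolled for 132 days by the plaintiff's legal incapacity (30 April 2014 to 9 September 2014), pushing the deadline to 21 March 2015.
The defendant's absence from the jurisdiction from 12 February 2015 to 12 April 2016 tolled the period for 425 days, extending the deadline to 19 May 2016.
Nothing else in the chronology tolls or restarts the period.
The 3 May 2016 filing precedes the 19 May 2016 deadline; the claim is timely.

TIMELY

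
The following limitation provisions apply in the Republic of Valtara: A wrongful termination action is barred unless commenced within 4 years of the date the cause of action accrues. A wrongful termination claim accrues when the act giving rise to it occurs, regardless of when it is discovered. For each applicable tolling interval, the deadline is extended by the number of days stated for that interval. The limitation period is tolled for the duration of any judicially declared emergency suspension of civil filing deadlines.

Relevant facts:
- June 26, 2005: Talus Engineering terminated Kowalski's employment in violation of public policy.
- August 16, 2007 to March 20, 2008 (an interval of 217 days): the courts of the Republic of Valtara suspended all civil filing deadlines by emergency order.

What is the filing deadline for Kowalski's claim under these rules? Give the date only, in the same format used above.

January 29, 2010

The cause of action accrued on June 26, 2005, the date of the act.
The untolled deadline — 4 years after June 26, 2005 — is June 26, 2009.
The emergency suspension of filing deadlines from August 16, 2007 to March 20, 2008 tolled the period for 217 days, extending the deadline to January 29, 2010.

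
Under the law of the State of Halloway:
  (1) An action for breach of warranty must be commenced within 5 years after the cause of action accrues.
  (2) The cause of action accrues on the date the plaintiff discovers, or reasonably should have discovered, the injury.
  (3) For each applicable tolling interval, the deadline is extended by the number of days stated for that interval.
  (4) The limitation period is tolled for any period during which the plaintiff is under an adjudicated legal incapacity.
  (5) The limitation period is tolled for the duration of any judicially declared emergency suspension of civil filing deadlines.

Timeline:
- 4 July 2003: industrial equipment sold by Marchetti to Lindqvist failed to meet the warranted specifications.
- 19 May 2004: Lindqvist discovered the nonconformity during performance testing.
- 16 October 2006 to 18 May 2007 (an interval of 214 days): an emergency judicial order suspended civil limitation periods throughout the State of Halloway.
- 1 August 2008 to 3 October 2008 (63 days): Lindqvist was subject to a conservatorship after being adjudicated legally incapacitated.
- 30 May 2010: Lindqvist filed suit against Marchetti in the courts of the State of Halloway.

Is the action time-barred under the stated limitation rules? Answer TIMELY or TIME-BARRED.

The claim did not accrue until Lindqvist discovered the injury on 19 May 2004; the 4 July 2003 act date does not start the clock under the stated rule.
The untolled deadline — 5 years after 19 May 2004 — is 19 May 2009.
Because the emergency suspension of filing deadlines ran from 16 October 2006 to 18 May 2007, the deadline is extended by 214 days to 19 December 2009.
Because the plaintiff's legal incapacity ran from 1 August 2008 to 3 October 2008, the deadline is extended by 63 days to 20 February 2010.
Filing on 30 May 2010 missed the 20 February 2010 deadline — the action is time-barred.

TIME-BARRED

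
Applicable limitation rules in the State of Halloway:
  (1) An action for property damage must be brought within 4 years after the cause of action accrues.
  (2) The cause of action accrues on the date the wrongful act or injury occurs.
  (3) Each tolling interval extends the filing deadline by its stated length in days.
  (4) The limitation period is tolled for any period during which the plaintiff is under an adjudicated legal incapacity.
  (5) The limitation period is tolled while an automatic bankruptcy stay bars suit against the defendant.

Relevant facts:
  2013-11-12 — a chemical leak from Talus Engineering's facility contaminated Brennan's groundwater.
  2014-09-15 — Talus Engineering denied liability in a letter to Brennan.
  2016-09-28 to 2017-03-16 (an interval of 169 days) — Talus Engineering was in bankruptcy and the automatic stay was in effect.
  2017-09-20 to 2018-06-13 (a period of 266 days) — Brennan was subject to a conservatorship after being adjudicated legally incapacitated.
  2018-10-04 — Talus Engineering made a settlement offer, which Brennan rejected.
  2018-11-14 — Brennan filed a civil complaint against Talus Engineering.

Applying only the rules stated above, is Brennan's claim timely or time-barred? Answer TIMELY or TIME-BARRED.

TIMELY

The cause of action accrued on 2013-11-12, the date of the act.
4 years from 2013-11-12 is 2017-11-12.
The period was tolled for 169 days by the automatic bankruptcy stay (2016-09-28 to 2017-03-16), pushing the deadline to 2018-04-30.
Because the plaintiff's legal incapacity ran from 2017-09-20 to 2018-06-13, the deadline is extended by 266 days to 2019-01-21.
None of the other events listed affects the running of the period under the stated rules.
Brennan filed on 2018-11-14, before the 2019-01-21 deadline, so the action is timely.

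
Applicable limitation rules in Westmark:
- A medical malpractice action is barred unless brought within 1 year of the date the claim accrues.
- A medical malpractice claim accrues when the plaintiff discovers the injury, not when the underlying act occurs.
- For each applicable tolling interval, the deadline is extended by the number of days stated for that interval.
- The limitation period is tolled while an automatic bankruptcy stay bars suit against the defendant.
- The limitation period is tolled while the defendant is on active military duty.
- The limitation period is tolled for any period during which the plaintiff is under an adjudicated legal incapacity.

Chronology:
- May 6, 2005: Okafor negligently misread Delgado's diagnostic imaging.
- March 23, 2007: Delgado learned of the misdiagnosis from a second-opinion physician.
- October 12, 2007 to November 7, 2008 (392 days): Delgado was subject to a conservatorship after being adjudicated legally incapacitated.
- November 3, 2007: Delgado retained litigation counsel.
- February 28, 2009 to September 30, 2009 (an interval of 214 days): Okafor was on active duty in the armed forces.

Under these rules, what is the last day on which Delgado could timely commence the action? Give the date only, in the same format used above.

Accrual is tied to discovery, so the period began on March 23, 2007 rather than on May 6, 2005 when the act occurred.
1 year from March 23, 2007 is March 23, 2008.
The period was tolled for 392 days by the plaintiff's legal incapacity (October 12, 2007 to November 7, 2008), pushing the deadline to April 19, 2009.
Because the defendant's active military service ran from February 28, 2009 to September 30, 2009, the deadline is extended by 214 days to November 19, 2009.
Nothing else in the chronology tolls or restarts the period.

November 19, 2009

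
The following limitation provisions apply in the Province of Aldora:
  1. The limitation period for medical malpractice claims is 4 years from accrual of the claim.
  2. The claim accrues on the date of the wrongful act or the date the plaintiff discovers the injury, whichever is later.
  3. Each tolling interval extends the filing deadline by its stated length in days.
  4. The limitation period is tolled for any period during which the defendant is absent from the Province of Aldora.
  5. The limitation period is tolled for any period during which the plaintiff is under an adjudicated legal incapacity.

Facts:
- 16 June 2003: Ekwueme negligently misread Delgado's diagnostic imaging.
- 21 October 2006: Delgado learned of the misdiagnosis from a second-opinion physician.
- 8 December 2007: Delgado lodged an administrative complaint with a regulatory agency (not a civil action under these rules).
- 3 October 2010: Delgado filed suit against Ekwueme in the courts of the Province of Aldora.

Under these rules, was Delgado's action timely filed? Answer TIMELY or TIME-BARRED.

Because discovery on 21 October 2006 post-dates the 16 June 2003 act, accrual under the later-of rule falls on 21 October 2006.
The untolled deadline — 4 years after 21 October 2006 — is 21 October 2010.
The other events in the timeline have no effect on the limitation period under the stated rules.
Filing on 3 October 2010 beat the 21 October 2010 deadline — the action is timely.

TIMELY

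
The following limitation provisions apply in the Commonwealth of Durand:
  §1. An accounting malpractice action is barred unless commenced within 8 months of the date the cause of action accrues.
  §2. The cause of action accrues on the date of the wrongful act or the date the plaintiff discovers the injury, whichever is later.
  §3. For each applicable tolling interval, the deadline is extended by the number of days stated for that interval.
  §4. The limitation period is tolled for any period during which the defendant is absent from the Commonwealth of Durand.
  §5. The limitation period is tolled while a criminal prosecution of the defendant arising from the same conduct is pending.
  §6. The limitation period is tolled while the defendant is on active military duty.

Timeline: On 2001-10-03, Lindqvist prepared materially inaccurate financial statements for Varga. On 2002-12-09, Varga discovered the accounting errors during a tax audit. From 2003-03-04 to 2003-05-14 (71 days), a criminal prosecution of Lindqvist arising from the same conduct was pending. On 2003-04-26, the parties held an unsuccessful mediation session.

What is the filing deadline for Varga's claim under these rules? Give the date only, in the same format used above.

2003-10-19

Taking the later of the act (2001-10-03) and discovery (2002-12-09), the claim accrued on 2002-12-09.
The untolled deadline — 8 months after 2002-12-09 — is 2003-08-09.
The period was tolled for 71 days by the pending criminal prosecution (2003-03-04 to 2003-05-14), pushing the deadline to 2003-10-19.
None of the other events listed affects the running of the period under the stated rules.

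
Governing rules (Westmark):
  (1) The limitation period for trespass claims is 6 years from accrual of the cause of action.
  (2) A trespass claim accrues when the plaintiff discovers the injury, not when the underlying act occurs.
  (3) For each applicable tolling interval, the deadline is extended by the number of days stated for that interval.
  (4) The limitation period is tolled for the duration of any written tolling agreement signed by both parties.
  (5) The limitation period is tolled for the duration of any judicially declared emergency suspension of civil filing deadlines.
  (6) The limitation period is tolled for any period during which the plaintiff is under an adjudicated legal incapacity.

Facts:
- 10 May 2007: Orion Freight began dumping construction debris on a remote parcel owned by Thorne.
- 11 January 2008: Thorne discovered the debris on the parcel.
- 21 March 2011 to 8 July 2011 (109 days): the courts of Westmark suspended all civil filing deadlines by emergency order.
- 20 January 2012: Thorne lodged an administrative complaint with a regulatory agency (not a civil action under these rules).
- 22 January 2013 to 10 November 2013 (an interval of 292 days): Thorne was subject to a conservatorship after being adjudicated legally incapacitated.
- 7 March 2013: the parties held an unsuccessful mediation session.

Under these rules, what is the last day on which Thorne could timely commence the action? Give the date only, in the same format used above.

16 February 2015

Under the discovery rule, the claim accrued on 11 January 2008, when Thorne discovered the injury — not on the 10 May 2007 date of the underlying act.
The untolled deadline — 6 years after 11 January 2008 — is 11 January 2014.
Because the emergency suspension of filing deadlines ran from 21 March 2011 to 8 July 2011, the deadline is extended by 109 days to 30 April 2014.
The plaintiff's legal incapacity from 22 January 2013 to 10 November 2013 tolled the period for 292 days, extending the deadline to 16 February 2015.
Nothing else in the chronology tolls or restarts the period.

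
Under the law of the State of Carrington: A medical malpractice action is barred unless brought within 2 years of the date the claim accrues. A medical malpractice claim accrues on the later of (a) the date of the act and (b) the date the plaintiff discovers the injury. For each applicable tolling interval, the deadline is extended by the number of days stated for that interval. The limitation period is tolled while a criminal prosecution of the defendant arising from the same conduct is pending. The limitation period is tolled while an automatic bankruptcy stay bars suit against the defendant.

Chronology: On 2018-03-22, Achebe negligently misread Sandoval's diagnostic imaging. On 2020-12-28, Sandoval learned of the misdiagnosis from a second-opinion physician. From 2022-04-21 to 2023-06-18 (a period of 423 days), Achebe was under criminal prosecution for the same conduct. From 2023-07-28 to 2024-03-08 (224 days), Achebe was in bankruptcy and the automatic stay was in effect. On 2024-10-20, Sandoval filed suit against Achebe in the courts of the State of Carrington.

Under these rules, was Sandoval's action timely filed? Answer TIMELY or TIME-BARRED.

Taking the later of the act (2018-03-22) and discovery (2020-12-28), the claim accrued on 2020-12-28.
The untolled deadline — 2 years after 2020-12-28 — is 2022-12-28.
The pending criminal prosecution from 2022-04-21 to 2023-06-18 tolled the period for 423 days, extending the deadline to 2024-02-24.
The period was tolled for 224 days by the automatic bankruptcy stay (2023-07-28 to 2024-03-08), pushing the deadline to 2024-10-05.
Filing on 2024-10-20 missed the 2024-10-05 deadline — the action is time-barred.

TIME-BARRED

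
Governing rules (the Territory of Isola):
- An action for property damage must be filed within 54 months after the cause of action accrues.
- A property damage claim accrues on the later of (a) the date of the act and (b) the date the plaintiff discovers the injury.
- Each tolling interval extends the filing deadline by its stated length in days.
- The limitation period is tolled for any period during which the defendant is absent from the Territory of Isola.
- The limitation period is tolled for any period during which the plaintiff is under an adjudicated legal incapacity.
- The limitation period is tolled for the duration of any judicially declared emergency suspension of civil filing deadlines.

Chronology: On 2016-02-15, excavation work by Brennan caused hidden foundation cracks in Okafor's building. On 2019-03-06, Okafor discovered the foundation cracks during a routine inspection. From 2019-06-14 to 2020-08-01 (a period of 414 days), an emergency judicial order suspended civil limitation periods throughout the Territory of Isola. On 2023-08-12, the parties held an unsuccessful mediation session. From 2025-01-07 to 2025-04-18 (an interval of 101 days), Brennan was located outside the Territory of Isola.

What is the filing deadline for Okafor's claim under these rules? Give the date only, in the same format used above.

2024-10-24

Taking the later of the act (2016-02-15) and discovery (2019-03-06), the claim accrued on 2019-03-06.
54 months from 2019-03-06 is 2023-09-06.
The emergency suspension of filing deadlines from 2019-06-14 to 2020-08-01 tolled the period for 414 days, extending the deadline to 2024-10-24.
By the time the defendant's absence from the jurisdiction began on 2025-01-07, the limitation period had already expired on 2024-10-24; that interval cannot revive it.
None of the other events listed affects the running of the period under the stated rules.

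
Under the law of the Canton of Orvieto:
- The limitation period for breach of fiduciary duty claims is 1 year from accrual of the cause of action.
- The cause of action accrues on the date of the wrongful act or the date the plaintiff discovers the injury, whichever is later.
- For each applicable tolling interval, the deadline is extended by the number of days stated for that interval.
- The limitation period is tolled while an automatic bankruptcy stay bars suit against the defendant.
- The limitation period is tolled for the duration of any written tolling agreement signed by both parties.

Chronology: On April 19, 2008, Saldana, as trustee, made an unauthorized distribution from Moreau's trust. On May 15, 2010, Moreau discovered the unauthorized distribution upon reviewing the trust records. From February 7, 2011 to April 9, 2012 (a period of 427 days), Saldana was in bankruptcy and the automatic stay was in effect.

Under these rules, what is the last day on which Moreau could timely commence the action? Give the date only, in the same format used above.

The claim accrued on May 15, 2010 — the later of the April 19, 2008 act and the May 15, 2010 discovery.
Adding the 1 year base period to May 15, 2010 gives a deadline of May 15, 2011, before any tolling.
The period was tolled for 427 days by the automatic bankruptcy stay (February 7, 2011 to April 9, 2012), pushing the deadline to July 15, 2012.

July 15, 2012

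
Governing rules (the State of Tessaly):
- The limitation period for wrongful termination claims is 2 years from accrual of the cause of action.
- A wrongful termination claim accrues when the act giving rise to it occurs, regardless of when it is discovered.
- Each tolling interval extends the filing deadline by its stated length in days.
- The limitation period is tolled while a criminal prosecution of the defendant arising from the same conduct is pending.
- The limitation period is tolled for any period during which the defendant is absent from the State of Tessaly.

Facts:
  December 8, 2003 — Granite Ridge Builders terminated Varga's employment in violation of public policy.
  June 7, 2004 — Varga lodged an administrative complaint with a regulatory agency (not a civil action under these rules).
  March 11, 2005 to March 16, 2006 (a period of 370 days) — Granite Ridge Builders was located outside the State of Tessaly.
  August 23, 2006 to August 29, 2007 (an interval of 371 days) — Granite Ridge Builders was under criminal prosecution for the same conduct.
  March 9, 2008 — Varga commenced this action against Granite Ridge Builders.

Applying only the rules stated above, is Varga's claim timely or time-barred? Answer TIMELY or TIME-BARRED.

TIME-BARRED

The cause of action accrued on December 8, 2003, the date of the act.
2 years from December 8, 2003 is December 8, 2005.
Because the defendant's absence from the jurisdiction ran from March 11, 2005 to March 16, 2006, the deadline is extended by 370 days to December 13, 2006.
Because the pending criminal prosecution ran from August 23, 2006 to August 29, 2007, the deadline is extended by 371 days to December 19, 2007.
Nothing else in the chronology tolls or restarts the period.
Filing on March 9, 2008 missed the December 19, 2007 deadline — the action is time-barred.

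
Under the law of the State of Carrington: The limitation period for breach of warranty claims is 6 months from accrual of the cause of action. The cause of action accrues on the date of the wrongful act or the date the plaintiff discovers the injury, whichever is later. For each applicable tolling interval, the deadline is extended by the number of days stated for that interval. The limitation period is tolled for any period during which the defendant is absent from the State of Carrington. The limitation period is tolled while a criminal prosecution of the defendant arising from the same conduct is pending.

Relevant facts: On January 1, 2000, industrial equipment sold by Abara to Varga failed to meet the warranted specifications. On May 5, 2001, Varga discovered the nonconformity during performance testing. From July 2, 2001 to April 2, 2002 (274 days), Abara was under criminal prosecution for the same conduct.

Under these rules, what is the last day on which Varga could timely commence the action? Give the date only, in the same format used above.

Taking the later of the act (January 1, 2000) and discovery (May 5, 2001), the claim accrued on May 5, 2001.
The untolled deadline — 6 months after May 5, 2001 — is November 5, 2001.
The period was tolled for 274 days by the pending criminal prosecution (July 2, 2001 to April 2, 2002), pushing the deadline to August 6, 2002.

August 6, 2002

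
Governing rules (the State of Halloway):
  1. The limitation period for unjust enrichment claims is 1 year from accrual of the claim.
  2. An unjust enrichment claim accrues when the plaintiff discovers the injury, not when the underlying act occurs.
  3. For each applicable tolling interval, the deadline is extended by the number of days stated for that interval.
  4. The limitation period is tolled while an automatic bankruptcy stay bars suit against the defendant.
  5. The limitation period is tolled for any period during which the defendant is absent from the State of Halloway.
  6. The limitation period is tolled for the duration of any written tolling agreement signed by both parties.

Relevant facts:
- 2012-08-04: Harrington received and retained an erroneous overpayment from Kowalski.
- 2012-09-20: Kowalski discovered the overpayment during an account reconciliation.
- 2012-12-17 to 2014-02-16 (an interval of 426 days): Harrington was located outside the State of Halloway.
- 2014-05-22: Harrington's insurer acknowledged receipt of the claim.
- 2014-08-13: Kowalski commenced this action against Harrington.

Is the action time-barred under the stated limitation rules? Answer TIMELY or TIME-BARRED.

TIMELY

Under the discovery rule, the claim accrued on 2012-09-20, when Kowalski discovered the injury — not on the 2012-08-04 date of the underlying act.
Adding the 1 year base period to 2012-09-20 gives a deadline of 2013-09-20, before any tolling.
Because the defendant's absence from the jurisdiction ran from 2012-12-17 to 2014-02-16, the deadline is extended by 426 days to 2014-11-20.
The other events in the timeline have no effect on the limitation period under the stated rules.
The 2014-08-13 filing precedes the 2014-11-20 deadline; the claim is timely.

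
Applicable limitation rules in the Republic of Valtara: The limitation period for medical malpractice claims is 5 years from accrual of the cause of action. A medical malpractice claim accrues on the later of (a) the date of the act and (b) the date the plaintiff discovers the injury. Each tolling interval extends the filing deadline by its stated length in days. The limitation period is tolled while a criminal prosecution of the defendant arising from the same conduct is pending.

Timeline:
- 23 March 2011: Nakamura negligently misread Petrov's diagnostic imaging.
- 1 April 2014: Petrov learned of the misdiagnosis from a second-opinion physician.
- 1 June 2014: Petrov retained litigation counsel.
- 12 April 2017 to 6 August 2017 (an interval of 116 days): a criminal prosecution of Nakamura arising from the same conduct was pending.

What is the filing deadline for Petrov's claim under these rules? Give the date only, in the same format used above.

Taking the later of the act (23 March 2011) and discovery (1 April 2014), the claim accrued on 1 April 2014.
Adding the 5 years base period to 1 April 2014 gives a deadline of 1 April 2019, before any tolling.
Because the pending criminal prosecution ran from 12 April 2017 to 6 August 2017, the deadline is extended by 116 days to 26 July 2019.
Nothing else in the chronology tolls or restarts the period.

26 July 2019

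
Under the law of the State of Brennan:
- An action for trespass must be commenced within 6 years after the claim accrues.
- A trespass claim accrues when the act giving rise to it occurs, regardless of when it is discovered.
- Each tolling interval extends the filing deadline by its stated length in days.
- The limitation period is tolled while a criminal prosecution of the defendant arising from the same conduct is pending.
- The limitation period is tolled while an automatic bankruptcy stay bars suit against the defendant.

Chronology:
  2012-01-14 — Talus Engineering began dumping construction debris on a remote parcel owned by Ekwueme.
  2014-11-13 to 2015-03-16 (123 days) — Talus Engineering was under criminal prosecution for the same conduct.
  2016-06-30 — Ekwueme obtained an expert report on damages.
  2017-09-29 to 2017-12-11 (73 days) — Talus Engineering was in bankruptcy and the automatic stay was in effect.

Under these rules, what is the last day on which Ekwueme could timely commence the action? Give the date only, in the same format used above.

The limitation period began to run on 2012-01-14.
6 years from 2012-01-14 is 2018-01-14.
Because the pending criminal prosecution ran from 2014-11-13 to 2015-03-16, the deadline is extended by 123 days to 2018-05-17.
Because the automatic bankruptcy stay ran from 2017-09-29 to 2017-12-11, the deadline is extended by 73 days to 2018-07-29.
None of the other events listed affects the running of the period under the stated rules.

2018-07-29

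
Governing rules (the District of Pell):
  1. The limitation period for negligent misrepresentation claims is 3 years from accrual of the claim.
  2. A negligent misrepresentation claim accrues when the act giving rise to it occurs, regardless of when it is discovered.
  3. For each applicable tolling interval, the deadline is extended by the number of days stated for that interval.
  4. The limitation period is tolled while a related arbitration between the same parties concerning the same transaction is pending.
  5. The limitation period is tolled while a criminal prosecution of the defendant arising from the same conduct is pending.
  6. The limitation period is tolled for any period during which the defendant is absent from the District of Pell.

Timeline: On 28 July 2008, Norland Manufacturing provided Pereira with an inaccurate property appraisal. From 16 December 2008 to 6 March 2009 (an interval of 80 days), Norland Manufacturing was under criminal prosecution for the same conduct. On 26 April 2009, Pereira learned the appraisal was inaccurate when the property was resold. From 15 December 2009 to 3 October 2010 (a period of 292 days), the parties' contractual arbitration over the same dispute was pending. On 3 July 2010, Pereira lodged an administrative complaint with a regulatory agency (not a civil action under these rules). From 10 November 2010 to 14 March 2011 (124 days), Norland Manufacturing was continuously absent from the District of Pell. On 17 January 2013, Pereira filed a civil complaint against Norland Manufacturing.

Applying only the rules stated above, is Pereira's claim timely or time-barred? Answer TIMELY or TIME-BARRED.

The claim accrued on 28 July 2008, when the wrongful act occurred; under the stated occurrence rule the 26 April 2009 discovery does not delay accrual.
3 years from 28 July 2008 is 28 July 2011.
The pending criminal prosecution from 16 December 2008 to 6 March 2009 tolled the period for 80 days, extending the deadline to 16 October 2011.
Because the pending related arbitration ran from 15 December 2009 to 3 October 2010, the deadline is extended by 292 days to 3 August 2012.
Because the defendant's absence from the jurisdiction ran from 10 November 2010 to 14 March 2011, the deadline is extended by 124 days to 5 December 2012.
The other events in the timeline have no effect on the limitation period under the stated rules.
Pereira filed on 17 January 2013, after the 5 December 2012 deadline, so the action is time-barred.

TIME-BARRED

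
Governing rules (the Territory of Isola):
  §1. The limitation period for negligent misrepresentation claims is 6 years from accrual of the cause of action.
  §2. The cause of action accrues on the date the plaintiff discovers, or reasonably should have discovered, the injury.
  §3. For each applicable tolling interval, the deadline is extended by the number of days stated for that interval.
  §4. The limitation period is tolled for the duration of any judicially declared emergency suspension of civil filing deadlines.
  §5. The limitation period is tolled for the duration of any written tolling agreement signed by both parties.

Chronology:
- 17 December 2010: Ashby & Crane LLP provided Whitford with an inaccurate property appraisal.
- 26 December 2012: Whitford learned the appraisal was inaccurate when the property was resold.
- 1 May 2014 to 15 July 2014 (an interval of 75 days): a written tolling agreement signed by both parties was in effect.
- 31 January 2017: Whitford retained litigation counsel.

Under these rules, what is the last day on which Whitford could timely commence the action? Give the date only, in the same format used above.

11 March 2019

Accrual is tied to discovery, so the period began on 26 December 2012 rather than on 17 December 2010 when the act occurred.
6 years from 26 December 2012 is 26 December 2018.
Because the written tolling agreement ran from 1 May 2014 to 15 July 2014, the deadline is extended by 75 days to 11 March 2019.
Nothing else in the chronology tolls or restarts the period.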